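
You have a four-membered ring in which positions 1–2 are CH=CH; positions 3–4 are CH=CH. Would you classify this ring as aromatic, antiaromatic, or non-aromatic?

Check conjugation: each doubly-bonded ring atom is sp² with one p-orbital electron — every position has a p orbital, so the cyclic π system is continuous.
Counting π electrons: 2 × 2 = 4 from the 2 double-bond units.
4 is a 4n count (n = 1), so the planar conjugated ring is antiaromatic.

Antiaromatic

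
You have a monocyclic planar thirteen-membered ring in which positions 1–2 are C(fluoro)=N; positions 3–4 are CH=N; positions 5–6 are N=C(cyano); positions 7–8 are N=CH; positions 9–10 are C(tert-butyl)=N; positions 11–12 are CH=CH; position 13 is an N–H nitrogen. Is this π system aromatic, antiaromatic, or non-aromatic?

Aromatic

Check conjugation: the double-bond atoms are sp², each contributing one p electron; each sp² =N– keeps its lone pair in-plane and puts one electron into the π system; the pyrrole-type nitrogen donates its lone pair from the p orbital — every position has a p orbital, so the cyclic π system is continuous.
Tallying contributions gives 6 × 2 = 12 from the double-bond units + 2 from the NH atom = 14.
That gives a 4n+2 count (14, n = 3).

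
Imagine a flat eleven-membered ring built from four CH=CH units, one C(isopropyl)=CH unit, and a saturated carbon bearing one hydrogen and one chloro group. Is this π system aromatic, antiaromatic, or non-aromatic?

Non-aromatic

Because that saturated carbon is sp³ and has no p orbital in the ring π system at the CH(chloro) position, the π system cannot extend all the way around the ring.
Broken conjugation rules out both aromaticity and antiaromaticity.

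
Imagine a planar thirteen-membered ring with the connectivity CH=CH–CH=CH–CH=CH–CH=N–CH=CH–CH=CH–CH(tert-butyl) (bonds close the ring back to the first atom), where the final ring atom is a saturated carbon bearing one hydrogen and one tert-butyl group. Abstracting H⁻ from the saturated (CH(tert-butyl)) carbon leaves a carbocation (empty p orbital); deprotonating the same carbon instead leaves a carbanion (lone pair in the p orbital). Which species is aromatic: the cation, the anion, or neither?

The anion

In both ions every ring atom is sp² and contributes a p orbital, so both rings are fully conjugated.
Cation: 6 × 2 + 0 = 12 π electrons → 4(3), antiaromatic.
Anion: 6 × 2 + 2 = 14 π electrons → 4(3)+2, aromatic.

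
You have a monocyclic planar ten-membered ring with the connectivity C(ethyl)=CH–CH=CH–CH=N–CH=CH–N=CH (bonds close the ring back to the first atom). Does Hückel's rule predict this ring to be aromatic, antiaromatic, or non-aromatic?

Every ring atom contributes a p orbital perpendicular to the ring (the double-bond atoms are sp², each contributing one p electron; each =N– nitrogen is pyridine-type (lone pair in the sp² plane, one electron in the p orbital)), so the π system is cyclic and fully conjugated.
Adding the contributions, 5 × 2 = 10 from the 5 double-bond units.
10 = 4(2) + 2, which satisfies Hückel's 4n+2 rule.

Aromatic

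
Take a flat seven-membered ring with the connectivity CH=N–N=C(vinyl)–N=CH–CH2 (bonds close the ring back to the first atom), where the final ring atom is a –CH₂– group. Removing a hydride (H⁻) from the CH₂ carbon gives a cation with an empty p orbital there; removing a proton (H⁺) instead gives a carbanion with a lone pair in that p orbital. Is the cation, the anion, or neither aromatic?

The cation

In either ion the ring is fully conjugated: every atom, including the new sp² carbon, supplies a p orbital.
Cation: 3 × 2 + 0 = 6 π electrons → 4(1)+2, aromatic.
Anion: 3 × 2 + 2 = 8 π electrons → 4(2), antiaromatic.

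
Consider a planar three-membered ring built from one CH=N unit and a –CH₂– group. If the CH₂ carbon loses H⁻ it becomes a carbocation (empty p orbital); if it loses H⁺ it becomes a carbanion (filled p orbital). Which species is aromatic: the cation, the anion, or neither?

The cation

In either ion the ring is fully conjugated: every atom, including the new sp² carbon, supplies a p orbital.
Cation: 1 × 2 + 0 = 2 π electrons → 4(0)+2, aromatic.
Anion: 1 × 2 + 2 = 4 π electrons → 4(1), antiaromatic.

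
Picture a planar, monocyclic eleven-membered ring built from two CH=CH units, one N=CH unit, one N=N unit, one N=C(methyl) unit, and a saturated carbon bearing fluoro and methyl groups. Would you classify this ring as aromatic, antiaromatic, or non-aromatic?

The C(fluoro)(methyl) position has four σ bonds — that saturated carbon is sp³ and has no p orbital in the ring π system — so the cyclic conjugation is interrupted.
A ring that is not fully conjugated cannot be aromatic or antiaromatic regardless of its π-electron count.

Non-aromatic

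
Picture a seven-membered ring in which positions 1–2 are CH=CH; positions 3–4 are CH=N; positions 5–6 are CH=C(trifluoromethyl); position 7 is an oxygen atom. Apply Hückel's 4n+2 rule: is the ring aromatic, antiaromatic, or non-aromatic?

Check conjugation: the double-bond atoms are sp², each contributing one p electron; the doubly-bonded nitrogens are pyridine-type — their lone pairs lie in the ring plane, leaving one electron in the p orbital; the oxygen donates one lone pair from its p orbital — every position has a p orbital, so the cyclic π system is continuous.
π-electron count: 3 × 2 = 6 from the double-bond units + 2 from the O atom = 8.
With 8 = 4·2 π electrons, Hückel's rule classifies the planar ring as antiaromatic.

Antiaromatic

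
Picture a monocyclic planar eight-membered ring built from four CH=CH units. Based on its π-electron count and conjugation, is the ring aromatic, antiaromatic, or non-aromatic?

All ring atoms are sp² and supply a p orbital to the ring (the double-bond atoms are sp², each contributing one p electron); the conjugation is uninterrupted.
Counting π electrons: 4 × 2 = 8 from the 4 double-bond units.
8 = 4(2); a planar, fully conjugated 4n system is antiaromatic.
This is cyclooctatetraene.

Antiaromatic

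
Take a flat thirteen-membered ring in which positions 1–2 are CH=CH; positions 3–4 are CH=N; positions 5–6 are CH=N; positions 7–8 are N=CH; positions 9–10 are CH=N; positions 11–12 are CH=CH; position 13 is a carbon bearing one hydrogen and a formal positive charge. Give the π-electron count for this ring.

The p orbitals form a continuous loop: the double-bond atoms are sp², each contributing one p electron; the doubly-bonded nitrogens are pyridine-type — their lone pairs lie in the ring plane, leaving one electron in the p orbital; the carbocation has an empty p orbital. The ring is fully conjugated.
Adding the contributions, 6 × 2 = 12 from the double-bond units + 0 from the CH(+) atom = 12.

12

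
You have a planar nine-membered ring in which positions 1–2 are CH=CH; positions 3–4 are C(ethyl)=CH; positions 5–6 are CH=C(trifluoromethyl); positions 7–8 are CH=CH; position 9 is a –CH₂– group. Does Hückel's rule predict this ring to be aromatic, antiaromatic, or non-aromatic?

Non-aromatic

At the CH2 position, the tetrahedral CH₂ carbon is sp³ and has no p orbital in the ring π system; the ring's p-orbital overlap is broken there.
Broken conjugation rules out both aromaticity and antiaromaticity.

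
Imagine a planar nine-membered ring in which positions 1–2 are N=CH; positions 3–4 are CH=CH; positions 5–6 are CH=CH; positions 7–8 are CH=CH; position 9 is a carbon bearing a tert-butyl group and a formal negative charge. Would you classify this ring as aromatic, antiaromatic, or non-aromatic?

The p orbitals form a continuous loop: every atom in a ring double bond is sp² and brings one electron to the p orbital; each =N– nitrogen is pyridine-type (lone pair in the sp² plane, one electron in the p orbital); the carbanion's lone pair occupies the p orbital. The ring is fully conjugated.
Tallying contributions gives 4 × 2 = 8 from the double-bond units + 2 from the C(tert-butyl)(-) atom = 10.
10 = 4(2) + 2, which satisfies Hückel's 4n+2 rule.

Aromatic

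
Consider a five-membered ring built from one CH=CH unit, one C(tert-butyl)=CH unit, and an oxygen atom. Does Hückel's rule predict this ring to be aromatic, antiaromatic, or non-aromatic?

Every ring atom contributes a p orbital perpendicular to the ring (each doubly-bonded ring atom is sp² with one p-orbital electron; the oxygen donates one lone pair from its p orbital), so the π system is cyclic and fully conjugated.
Adding the contributions, 2 × 2 = 4 from the double-bond units + 2 from the O atom = 6.
6 = 4(1) + 2, which satisfies Hückel's 4n+2 rule.

Aromatic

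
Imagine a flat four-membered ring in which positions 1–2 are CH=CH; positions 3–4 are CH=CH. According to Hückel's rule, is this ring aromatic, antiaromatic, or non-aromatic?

Every ring atom contributes a p orbital perpendicular to the ring (every atom in a ring double bond is sp² and brings one electron to the p orbital), so the π system is cyclic and fully conjugated.
Counting π electrons: 2 × 2 = 4 from the 2 double-bond units.
With 4 = 4·1 π electrons, Hückel's rule classifies the planar ring as antiaromatic.
This is cyclobutadiene.

Antiaromatic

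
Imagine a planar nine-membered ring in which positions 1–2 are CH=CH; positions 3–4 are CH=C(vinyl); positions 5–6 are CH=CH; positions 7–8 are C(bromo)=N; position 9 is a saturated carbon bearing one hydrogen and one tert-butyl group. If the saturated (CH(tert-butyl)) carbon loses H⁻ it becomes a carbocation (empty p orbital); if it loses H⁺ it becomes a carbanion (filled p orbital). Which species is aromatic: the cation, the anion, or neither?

Both ions have a continuous loop of p orbitals — each ring atom is sp².
Cation: 4 × 2 + 0 = 8 π electrons → 4(2), antiaromatic.
Anion: 4 × 2 + 2 = 10 π electrons → 4(2)+2, aromatic.

The anion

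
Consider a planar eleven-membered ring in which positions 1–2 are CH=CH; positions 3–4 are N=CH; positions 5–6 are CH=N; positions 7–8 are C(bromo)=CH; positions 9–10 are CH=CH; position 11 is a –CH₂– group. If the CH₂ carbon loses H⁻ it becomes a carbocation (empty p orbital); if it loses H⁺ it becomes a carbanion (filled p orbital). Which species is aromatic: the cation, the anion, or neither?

The cation

In both ions every ring atom is sp² and contributes a p orbital, so both rings are fully conjugated.
Cation: 5 × 2 + 0 = 10 π electrons → 4(2)+2, aromatic.
Anion: 5 × 2 + 2 = 12 π electrons → 4(3), antiaromatic.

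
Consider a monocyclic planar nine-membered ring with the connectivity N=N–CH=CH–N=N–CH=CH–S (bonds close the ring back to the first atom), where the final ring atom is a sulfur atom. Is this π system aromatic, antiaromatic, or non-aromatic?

Aromatic

All ring atoms are sp² and supply a p orbital to the ring (the double-bond atoms are sp², each contributing one p electron; each sp² =N– keeps its lone pair in-plane and puts one electron into the π system; the sulfur donates one lone pair from its p orbital); the conjugation is uninterrupted.
Adding the contributions, 4 × 2 = 8 from the double-bond units + 2 from the S atom = 10.
That gives a 4n+2 count (10, n = 2).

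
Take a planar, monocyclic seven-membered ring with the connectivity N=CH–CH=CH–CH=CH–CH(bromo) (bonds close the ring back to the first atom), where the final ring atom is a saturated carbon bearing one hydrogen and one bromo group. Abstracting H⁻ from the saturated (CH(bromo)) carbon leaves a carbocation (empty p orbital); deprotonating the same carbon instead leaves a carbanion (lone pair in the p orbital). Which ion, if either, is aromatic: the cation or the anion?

The cation

Once that carbon is sp², every ring atom has a p orbital and both ions are fully conjugated.
Cation: 3 × 2 + 0 = 6 π electrons → 4(1)+2, aromatic.
Anion: 3 × 2 + 2 = 8 π electrons → 4(2), antiaromatic.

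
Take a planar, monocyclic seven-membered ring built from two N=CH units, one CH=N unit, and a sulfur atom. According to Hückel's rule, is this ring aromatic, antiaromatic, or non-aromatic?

Antiaromatic

The p orbitals form a continuous loop: the double-bond atoms are sp², each contributing one p electron; each =N– nitrogen is pyridine-type (lone pair in the sp² plane, one electron in the p orbital); the sulfur donates one lone pair from its p orbital. The ring is fully conjugated.
π-electron count: 3 × 2 = 6 from the double-bond units + 2 from the S atom = 8.
A 4n π count (8, n = 2) in a planar conjugated ring means antiaromatic.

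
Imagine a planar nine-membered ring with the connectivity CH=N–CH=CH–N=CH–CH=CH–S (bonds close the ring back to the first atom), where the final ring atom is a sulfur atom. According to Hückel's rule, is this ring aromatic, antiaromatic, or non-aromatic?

Every ring atom contributes a p orbital perpendicular to the ring (the double-bond atoms are sp², each contributing one p electron; each =N– nitrogen is pyridine-type (lone pair in the sp² plane, one electron in the p orbital); the sulfur donates one lone pair from its p orbital), so the π system is cyclic and fully conjugated.
Counting π electrons: 4 × 2 = 8 from the double-bond units + 2 from the S atom = 10.
With 10 π electrons (n = 2), the Hückel 4n+2 condition holds.

Aromatic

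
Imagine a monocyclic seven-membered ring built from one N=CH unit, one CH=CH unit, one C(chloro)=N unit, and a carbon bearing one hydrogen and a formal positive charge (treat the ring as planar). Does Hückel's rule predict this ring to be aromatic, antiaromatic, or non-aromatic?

Aromatic

All ring atoms are sp² and supply a p orbital to the ring (each doubly-bonded ring atom is sp² with one p-orbital electron; the doubly-bonded nitrogens are pyridine-type — their lone pairs lie in the ring plane, leaving one electron in the p orbital; the carbocation has an empty p orbital); the conjugation is uninterrupted.
Adding the contributions, 3 × 2 = 6 from the double-bond units + 0 from the CH(+) atom = 6.
With 6 π electrons (n = 1), the Hückel 4n+2 condition holds.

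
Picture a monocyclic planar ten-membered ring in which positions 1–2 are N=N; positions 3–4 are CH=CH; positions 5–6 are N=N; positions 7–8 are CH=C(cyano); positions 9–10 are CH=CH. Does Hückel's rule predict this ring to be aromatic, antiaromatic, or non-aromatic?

The p orbitals form a continuous loop: each doubly-bonded ring atom is sp² with one p-orbital electron; the doubly-bonded nitrogens are pyridine-type — their lone pairs lie in the ring plane, leaving one electron in the p orbital. The ring is fully conjugated.
Counting π electrons: 5 × 2 = 10 from the 5 double-bond units.
10 = 4(2) + 2, which satisfies Hückel's 4n+2 rule.

Aromatic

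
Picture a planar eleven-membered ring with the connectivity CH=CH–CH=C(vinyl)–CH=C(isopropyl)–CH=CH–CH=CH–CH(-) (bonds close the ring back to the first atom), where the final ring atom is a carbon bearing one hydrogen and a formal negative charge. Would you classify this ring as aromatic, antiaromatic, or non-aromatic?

Check conjugation: the double-bond atoms are sp², each contributing one p electron; the carbanion's lone pair occupies the p orbital — every position has a p orbital, so the cyclic π system is continuous.
Counting π electrons: 5 × 2 = 10 from the double-bond units + 2 from the CH(-) atom = 12.
12 = 4(3); a planar, fully conjugated 4n system is antiaromatic.

Antiaromatic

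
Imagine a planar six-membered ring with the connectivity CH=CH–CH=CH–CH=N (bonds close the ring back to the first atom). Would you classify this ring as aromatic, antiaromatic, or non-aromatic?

Aromatic

All ring atoms are sp² and supply a p orbital to the ring (every atom in a ring double bond is sp² and brings one electron to the p orbital; each sp² =N– keeps its lone pair in-plane and puts one electron into the π system); the conjugation is uninterrupted.
Adding the contributions, 3 × 2 = 6 from the 3 double-bond units.
6 = 4(1) + 2, which satisfies Hückel's 4n+2 rule.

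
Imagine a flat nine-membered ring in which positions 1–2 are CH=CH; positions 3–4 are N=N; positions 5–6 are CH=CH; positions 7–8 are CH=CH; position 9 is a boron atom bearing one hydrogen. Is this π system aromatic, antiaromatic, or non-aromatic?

Check conjugation: each doubly-bonded ring atom is sp² with one p-orbital electron; the doubly-bonded nitrogens are pyridine-type — their lone pairs lie in the ring plane, leaving one electron in the p orbital; the boron has an empty p orbital — every position has a p orbital, so the cyclic π system is continuous.
Tallying contributions gives 4 × 2 = 8 from the double-bond units + 0 from the BH atom = 8.
8 = 4(2); a planar, fully conjugated 4n system is antiaromatic.

Antiaromatic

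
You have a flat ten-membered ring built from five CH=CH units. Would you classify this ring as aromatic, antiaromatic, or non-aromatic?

Aromatic

The p orbitals form a continuous loop: each doubly-bonded ring atom is sp² with one p-orbital electron. The ring is fully conjugated.
Tallying contributions gives 5 × 2 = 10 from the 5 double-bond units.
Since 10 = 4·2 + 2, the ring meets the 4n+2 criterion.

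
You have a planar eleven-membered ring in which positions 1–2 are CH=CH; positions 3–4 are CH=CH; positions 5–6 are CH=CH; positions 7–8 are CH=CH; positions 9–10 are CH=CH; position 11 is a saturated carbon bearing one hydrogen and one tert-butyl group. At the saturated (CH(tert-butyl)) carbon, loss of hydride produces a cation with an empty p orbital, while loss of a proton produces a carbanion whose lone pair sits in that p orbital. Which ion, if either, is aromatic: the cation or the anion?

In both ions every ring atom is sp² and contributes a p orbital, so both rings are fully conjugated.
Cation: 5 × 2 + 0 = 10 π electrons → 4(2)+2, aromatic.
Anion: 5 × 2 + 2 = 12 π electrons → 4(3), antiaromatic.

The cation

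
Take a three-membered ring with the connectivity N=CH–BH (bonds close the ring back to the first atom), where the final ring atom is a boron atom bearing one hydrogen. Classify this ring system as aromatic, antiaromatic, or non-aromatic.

Aromatic

Check conjugation: each doubly-bonded ring atom is sp² with one p-orbital electron; each sp² =N– keeps its lone pair in-plane and puts one electron into the π system; the boron has an empty p orbital — every position has a p orbital, so the cyclic π system is continuous.
Counting π electrons: 1 × 2 = 2 from the double-bond unit + 0 from the BH atom = 2.
With 2 π electrons (n = 0), the Hückel 4n+2 condition holds.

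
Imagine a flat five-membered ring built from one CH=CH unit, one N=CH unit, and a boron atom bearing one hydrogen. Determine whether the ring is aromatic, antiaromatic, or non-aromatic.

Antiaromatic

The p orbitals form a continuous loop: each doubly-bonded ring atom is sp² with one p-orbital electron; each =N– nitrogen is pyridine-type (lone pair in the sp² plane, one electron in the p orbital); the boron has an empty p orbital. The ring is fully conjugated.
π-electron count: 2 × 2 = 4 from the double-bond units + 0 from the BH atom = 4.
4 is a 4n count (n = 1), so the planar conjugated ring is antiaromatic.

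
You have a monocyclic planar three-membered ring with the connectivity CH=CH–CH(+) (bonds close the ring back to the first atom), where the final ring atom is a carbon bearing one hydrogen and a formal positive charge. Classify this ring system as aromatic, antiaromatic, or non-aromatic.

Aromatic

The p orbitals form a continuous loop: each doubly-bonded ring atom is sp² with one p-orbital electron; the carbocation has an empty p orbital. The ring is fully conjugated.
Counting π electrons: 1 × 2 = 2 from the double-bond unit + 0 from the CH(+) atom = 2.
Since 2 = 4·0 + 2, the ring meets the 4n+2 criterion.
This is the cyclopropenyl cation.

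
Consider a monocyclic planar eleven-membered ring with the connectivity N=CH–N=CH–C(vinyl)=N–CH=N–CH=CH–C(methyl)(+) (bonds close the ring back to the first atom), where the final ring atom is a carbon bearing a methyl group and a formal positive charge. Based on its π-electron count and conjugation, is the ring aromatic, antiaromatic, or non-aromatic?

The p orbitals form a continuous loop: the double-bond atoms are sp², each contributing one p electron; the doubly-bonded nitrogens are pyridine-type — their lone pairs lie in the ring plane, leaving one electron in the p orbital; the carbocation has an empty p orbital. The ring is fully conjugated.
π-electron count: 5 × 2 = 10 from the double-bond units + 0 from the C(methyl)(+) atom = 10.
With 10 π electrons (n = 2), the Hückel 4n+2 condition holds.

Aromatic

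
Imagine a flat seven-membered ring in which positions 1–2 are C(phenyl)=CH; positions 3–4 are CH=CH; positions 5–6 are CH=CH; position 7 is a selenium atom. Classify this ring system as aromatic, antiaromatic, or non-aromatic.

Antiaromatic

All ring atoms are sp² and supply a p orbital to the ring (every atom in a ring double bond is sp² and brings one electron to the p orbital; the selenium donates one lone pair from its p orbital); the conjugation is uninterrupted.
Tallying contributions gives 3 × 2 = 6 from the double-bond units + 2 from the Se atom = 8.
A 4n π count (8, n = 2) in a planar conjugated ring means antiaromatic.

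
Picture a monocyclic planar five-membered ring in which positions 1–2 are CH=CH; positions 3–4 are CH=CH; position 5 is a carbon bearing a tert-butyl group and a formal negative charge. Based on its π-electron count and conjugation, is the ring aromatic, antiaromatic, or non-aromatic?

Aromatic

The p orbitals form a continuous loop: the double-bond atoms are sp², each contributing one p electron; the carbanion's lone pair occupies the p orbital. The ring is fully conjugated.
Counting π electrons: 2 × 2 = 4 from the double-bond units + 2 from the C(tert-butyl)(-) atom = 6.
With 6 π electrons (n = 1), the Hückel 4n+2 condition holds.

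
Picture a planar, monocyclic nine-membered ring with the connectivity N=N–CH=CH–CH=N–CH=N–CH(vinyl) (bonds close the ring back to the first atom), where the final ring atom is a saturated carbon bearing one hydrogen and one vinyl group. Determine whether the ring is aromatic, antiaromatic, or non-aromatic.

The CH(vinyl) carbon is saturated: that saturated carbon is sp³ and has no p orbital in the ring π system. Conjugation is not continuous around the ring.
Broken conjugation rules out both aromaticity and antiaromaticity.

Non-aromatic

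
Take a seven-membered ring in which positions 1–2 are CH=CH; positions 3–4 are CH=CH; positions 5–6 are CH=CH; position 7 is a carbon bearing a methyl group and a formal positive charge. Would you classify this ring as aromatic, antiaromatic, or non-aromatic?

All ring atoms are sp² and supply a p orbital to the ring (every atom in a ring double bond is sp² and brings one electron to the p orbital; the carbocation has an empty p orbital); the conjugation is uninterrupted.
π-electron count: 3 × 2 = 6 from the double-bond units + 0 from the C(methyl)(+) atom = 6.
6 = 4(1) + 2, which satisfies Hückel's 4n+2 rule.

Aromatic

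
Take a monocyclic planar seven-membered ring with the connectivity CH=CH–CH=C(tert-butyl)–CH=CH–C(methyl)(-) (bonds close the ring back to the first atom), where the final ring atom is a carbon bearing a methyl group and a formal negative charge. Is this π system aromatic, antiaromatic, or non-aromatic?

Check conjugation: each doubly-bonded ring atom is sp² with one p-orbital electron; the carbanion's lone pair occupies the p orbital — every position has a p orbital, so the cyclic π system is continuous.
Adding the contributions, 3 × 2 = 6 from the double-bond units + 2 from the C(methyl)(-) atom = 8.
With 8 = 4·2 π electrons, Hückel's rule classifies the planar ring as antiaromatic.

Antiaromatic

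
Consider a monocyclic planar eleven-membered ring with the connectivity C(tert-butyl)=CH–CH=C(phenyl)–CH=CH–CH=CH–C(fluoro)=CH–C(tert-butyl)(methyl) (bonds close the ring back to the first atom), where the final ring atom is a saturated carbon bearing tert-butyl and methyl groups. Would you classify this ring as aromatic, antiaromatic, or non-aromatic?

Non-aromatic

The C(tert-butyl)(methyl) carbon is saturated: that saturated carbon is sp³ and has no p orbital in the ring π system. Conjugation is not continuous around the ring.
A ring that is not fully conjugated cannot be aromatic or antiaromatic regardless of its π-electron count.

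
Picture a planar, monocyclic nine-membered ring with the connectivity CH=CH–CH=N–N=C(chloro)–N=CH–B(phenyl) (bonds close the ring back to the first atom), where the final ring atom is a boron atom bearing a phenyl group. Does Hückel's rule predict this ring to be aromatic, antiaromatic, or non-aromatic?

Check conjugation: the double-bond atoms are sp², each contributing one p electron; each =N– nitrogen is pyridine-type (lone pair in the sp² plane, one electron in the p orbital); the boron has an empty p orbital — every position has a p orbital, so the cyclic π system is continuous.
Adding the contributions, 4 × 2 = 8 from the double-bond units + 0 from the B(phenyl) atom = 8.
8 is a 4n count (n = 2), so the planar conjugated ring is antiaromatic.

Antiaromatic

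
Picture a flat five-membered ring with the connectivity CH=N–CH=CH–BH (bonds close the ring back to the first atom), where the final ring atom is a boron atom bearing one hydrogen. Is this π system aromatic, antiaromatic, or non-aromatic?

Check conjugation: the double-bond atoms are sp², each contributing one p electron; each =N– nitrogen is pyridine-type (lone pair in the sp² plane, one electron in the p orbital); the boron has an empty p orbital — every position has a p orbital, so the cyclic π system is continuous.
Tallying contributions gives 2 × 2 = 4 from the double-bond units + 0 from the BH atom = 4.
4 is a 4n count (n = 1), so the planar conjugated ring is antiaromatic.

Antiaromatic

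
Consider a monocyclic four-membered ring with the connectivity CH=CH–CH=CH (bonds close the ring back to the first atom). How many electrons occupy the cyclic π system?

Every ring atom contributes a p orbital perpendicular to the ring (each doubly-bonded ring atom is sp² with one p-orbital electron), so the π system is cyclic and fully conjugated.
Tallying contributions gives 2 × 2 = 4 from the 2 double-bond units.
(This ring is cyclobutadiene.)

4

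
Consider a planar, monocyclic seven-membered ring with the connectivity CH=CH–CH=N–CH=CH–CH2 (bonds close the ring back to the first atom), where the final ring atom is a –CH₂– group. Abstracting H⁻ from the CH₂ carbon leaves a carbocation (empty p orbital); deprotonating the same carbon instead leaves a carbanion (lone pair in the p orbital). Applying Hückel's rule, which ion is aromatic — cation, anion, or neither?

In either ion the ring is fully conjugated: every atom, including the new sp² carbon, supplies a p orbital.
Cation: 3 × 2 + 0 = 6 π electrons → 4(1)+2, aromatic.
Anion: 3 × 2 + 2 = 8 π electrons → 4(2), antiaromatic.

The cation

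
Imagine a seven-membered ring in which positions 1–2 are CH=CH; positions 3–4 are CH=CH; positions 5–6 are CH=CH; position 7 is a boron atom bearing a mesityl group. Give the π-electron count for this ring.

Every ring atom contributes a p orbital perpendicular to the ring (every atom in a ring double bond is sp² and brings one electron to the p orbital; the boron has an empty p orbital), so the π system is cyclic and fully conjugated.
Adding the contributions, 3 × 2 = 6 from the double-bond units + 0 from the B(mesityl) atom = 6.

6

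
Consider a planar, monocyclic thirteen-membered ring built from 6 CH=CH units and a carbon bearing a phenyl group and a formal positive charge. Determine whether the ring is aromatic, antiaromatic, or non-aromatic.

All ring atoms are sp² and supply a p orbital to the ring (every atom in a ring double bond is sp² and brings one electron to the p orbital; the carbocation has an empty p orbital); the conjugation is uninterrupted.
Adding the contributions, 6 × 2 = 12 from the double-bond units + 0 from the C(phenyl)(+) atom = 12.
A 4n π count (12, n = 3) in a planar conjugated ring means antiaromatic.

Antiaromatic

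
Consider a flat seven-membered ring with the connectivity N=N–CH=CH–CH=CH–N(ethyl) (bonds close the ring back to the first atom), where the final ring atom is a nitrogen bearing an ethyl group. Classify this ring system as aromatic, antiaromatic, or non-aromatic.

Antiaromatic

Every ring atom contributes a p orbital perpendicular to the ring (the double-bond atoms are sp², each contributing one p electron; each sp² =N– keeps its lone pair in-plane and puts one electron into the π system; the pyrrole-type nitrogen donates its lone pair from the p orbital), so the π system is cyclic and fully conjugated.
Counting π electrons: 3 × 2 = 6 from the double-bond units + 2 from the N(ethyl) atom = 8.
8 = 4(2); a planar, fully conjugated 4n system is antiaromatic.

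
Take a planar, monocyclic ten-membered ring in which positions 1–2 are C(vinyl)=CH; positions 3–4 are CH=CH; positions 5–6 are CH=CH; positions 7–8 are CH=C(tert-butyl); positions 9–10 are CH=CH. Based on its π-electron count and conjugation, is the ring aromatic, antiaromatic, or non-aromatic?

Aromatic

All ring atoms are sp² and supply a p orbital to the ring (every atom in a ring double bond is sp² and brings one electron to the p orbital); the conjugation is uninterrupted.
Counting π electrons: 5 × 2 = 10 from the 5 double-bond units.
That gives a 4n+2 count (10, n = 2).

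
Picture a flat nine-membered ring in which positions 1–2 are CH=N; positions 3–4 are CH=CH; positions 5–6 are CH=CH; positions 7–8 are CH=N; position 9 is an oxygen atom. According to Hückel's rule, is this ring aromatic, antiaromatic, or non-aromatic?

The p orbitals form a continuous loop: every atom in a ring double bond is sp² and brings one electron to the p orbital; the doubly-bonded nitrogens are pyridine-type — their lone pairs lie in the ring plane, leaving one electron in the p orbital; the oxygen donates one lone pair from its p orbital. The ring is fully conjugated.
π-electron count: 4 × 2 = 8 from the double-bond units + 2 from the O atom = 10.
Since 10 = 4·2 + 2, the ring meets the 4n+2 criterion.

Aromatic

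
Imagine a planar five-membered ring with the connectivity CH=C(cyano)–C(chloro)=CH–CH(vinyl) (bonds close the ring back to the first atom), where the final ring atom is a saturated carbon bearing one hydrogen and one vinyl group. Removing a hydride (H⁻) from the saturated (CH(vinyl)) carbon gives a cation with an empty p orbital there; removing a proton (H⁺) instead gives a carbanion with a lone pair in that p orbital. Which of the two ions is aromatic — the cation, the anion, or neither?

The anion

Once that carbon is sp², every ring atom has a p orbital and both ions are fully conjugated.
Cation: 2 × 2 + 0 = 4 π electrons → 4(1), antiaromatic.
Anion: 2 × 2 + 2 = 6 π electrons → 4(1)+2, aromatic.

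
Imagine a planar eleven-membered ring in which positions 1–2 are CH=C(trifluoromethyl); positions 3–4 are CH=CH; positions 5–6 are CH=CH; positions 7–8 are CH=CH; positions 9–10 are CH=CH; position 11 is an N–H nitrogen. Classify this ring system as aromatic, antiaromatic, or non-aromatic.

Every ring atom contributes a p orbital perpendicular to the ring (the double-bond atoms are sp², each contributing one p electron; the pyrrole-type nitrogen donates its lone pair from the p orbital), so the π system is cyclic and fully conjugated.
π-electron count: 5 × 2 = 10 from the double-bond units + 2 from the NH atom = 12.
A 4n π count (12, n = 3) in a planar conjugated ring means antiaromatic.

Antiaromatic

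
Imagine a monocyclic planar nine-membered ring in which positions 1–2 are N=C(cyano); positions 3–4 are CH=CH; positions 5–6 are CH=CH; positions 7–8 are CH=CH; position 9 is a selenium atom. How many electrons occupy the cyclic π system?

10

All ring atoms are sp² and supply a p orbital to the ring (every atom in a ring double bond is sp² and brings one electron to the p orbital; each sp² =N– keeps its lone pair in-plane and puts one electron into the π system; the selenium donates one lone pair from its p orbital); the conjugation is uninterrupted.
π-electron count: 4 × 2 = 8 from the double-bond units + 2 from the Se atom = 10.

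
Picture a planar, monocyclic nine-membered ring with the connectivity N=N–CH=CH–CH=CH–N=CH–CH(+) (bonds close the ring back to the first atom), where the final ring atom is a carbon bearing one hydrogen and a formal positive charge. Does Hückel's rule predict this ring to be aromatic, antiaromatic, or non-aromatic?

The p orbitals form a continuous loop: the double-bond atoms are sp², each contributing one p electron; each =N– nitrogen is pyridine-type (lone pair in the sp² plane, one electron in the p orbital); the carbocation has an empty p orbital. The ring is fully conjugated.
Tallying contributions gives 4 × 2 = 8 from the double-bond units + 0 from the CH(+) atom = 8.
With 8 = 4·2 π electrons, Hückel's rule classifies the planar ring as antiaromatic.

Antiaromatic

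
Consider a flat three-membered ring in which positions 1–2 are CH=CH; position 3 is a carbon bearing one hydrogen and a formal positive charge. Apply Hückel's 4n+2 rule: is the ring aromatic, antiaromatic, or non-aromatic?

All ring atoms are sp² and supply a p orbital to the ring (each doubly-bonded ring atom is sp² with one p-orbital electron; the carbocation has an empty p orbital); the conjugation is uninterrupted.
Tallying contributions gives 1 × 2 = 2 from the double-bond unit + 0 from the CH(+) atom = 2.
That gives a 4n+2 count (2, n = 0).
This is the cyclopropenyl cation.

Aromatic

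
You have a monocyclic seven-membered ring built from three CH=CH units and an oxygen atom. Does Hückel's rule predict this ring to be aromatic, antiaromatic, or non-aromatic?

Check conjugation: every atom in a ring double bond is sp² and brings one electron to the p orbital; the oxygen donates one lone pair from its p orbital — every position has a p orbital, so the cyclic π system is continuous.
π-electron count: 3 × 2 = 6 from the double-bond units + 2 from the O atom = 8.
With 8 = 4·2 π electrons, Hückel's rule classifies the planar ring as antiaromatic.

Antiaromatic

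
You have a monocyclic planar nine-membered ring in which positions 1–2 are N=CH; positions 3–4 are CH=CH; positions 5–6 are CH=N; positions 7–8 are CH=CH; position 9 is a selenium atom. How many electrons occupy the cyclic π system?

The p orbitals form a continuous loop: each doubly-bonded ring atom is sp² with one p-orbital electron; each sp² =N– keeps its lone pair in-plane and puts one electron into the π system; the selenium donates one lone pair from its p orbital. The ring is fully conjugated.
Counting π electrons: 4 × 2 = 8 from the double-bond units + 2 from the Se atom = 10.

10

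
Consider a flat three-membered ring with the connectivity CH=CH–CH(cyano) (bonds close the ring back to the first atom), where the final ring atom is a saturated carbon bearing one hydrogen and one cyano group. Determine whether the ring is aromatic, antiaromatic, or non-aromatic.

The CH(cyano) position has four σ bonds — that saturated carbon is sp³ and has no p orbital in the ring π system — so the cyclic conjugation is interrupted.
Broken conjugation rules out both aromaticity and antiaromaticity.

Non-aromatic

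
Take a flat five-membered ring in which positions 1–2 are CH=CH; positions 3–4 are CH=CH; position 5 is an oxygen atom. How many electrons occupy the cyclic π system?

The p orbitals form a continuous loop: each doubly-bonded ring atom is sp² with one p-orbital electron; the oxygen donates one lone pair from its p orbital. The ring is fully conjugated.
Counting π electrons: 2 × 2 = 4 from the double-bond units + 2 from the O atom = 6.
(The species described is furan.)

6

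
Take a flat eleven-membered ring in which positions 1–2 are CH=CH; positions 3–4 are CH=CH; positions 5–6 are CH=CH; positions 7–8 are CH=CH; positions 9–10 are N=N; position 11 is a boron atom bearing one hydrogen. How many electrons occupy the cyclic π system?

10

All ring atoms are sp² and supply a p orbital to the ring (the double-bond atoms are sp², each contributing one p electron; the doubly-bonded nitrogens are pyridine-type — their lone pairs lie in the ring plane, leaving one electron in the p orbital; the boron has an empty p orbital); the conjugation is uninterrupted.
π-electron count: 5 × 2 = 10 from the double-bond units + 0 from the BH atom = 10.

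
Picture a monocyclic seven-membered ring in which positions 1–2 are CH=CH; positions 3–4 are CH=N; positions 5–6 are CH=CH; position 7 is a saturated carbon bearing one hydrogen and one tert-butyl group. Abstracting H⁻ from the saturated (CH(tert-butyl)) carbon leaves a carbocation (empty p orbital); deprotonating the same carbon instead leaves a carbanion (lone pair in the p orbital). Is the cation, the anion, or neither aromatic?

The cation

In both ions every ring atom is sp² and contributes a p orbital, so both rings are fully conjugated.
Cation: 3 × 2 + 0 = 6 π electrons → 4(1)+2, aromatic.
Anion: 3 × 2 + 2 = 8 π electrons → 4(2), antiaromatic.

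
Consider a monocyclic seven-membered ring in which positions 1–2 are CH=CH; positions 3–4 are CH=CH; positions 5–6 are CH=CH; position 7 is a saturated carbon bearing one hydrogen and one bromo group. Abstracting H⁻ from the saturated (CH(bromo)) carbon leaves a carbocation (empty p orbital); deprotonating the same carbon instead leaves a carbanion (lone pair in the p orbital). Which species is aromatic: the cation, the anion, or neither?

In either ion the ring is fully conjugated: every atom, including the new sp² carbon, supplies a p orbital.
Cation: 3 × 2 + 0 = 6 π electrons → 4(1)+2, aromatic.
Anion: 3 × 2 + 2 = 8 π electrons → 4(2), antiaromatic.

The cation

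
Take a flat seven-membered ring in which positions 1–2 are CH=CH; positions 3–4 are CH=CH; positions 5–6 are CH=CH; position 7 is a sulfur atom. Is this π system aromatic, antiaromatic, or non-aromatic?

The p orbitals form a continuous loop: the double-bond atoms are sp², each contributing one p electron; the sulfur donates one lone pair from its p orbital. The ring is fully conjugated.
Adding the contributions, 3 × 2 = 6 from the double-bond units + 2 from the S atom = 8.
With 8 = 4·2 π electrons, Hückel's rule classifies the planar ring as antiaromatic.

Antiaromatic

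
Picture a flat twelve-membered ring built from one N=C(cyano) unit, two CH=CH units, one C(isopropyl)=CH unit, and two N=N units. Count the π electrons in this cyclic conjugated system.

Check conjugation: the double-bond atoms are sp², each contributing one p electron; each sp² =N– keeps its lone pair in-plane and puts one electron into the π system — every position has a p orbital, so the cyclic π system is continuous.
Tallying contributions gives 6 × 2 = 12 from the 6 double-bond units.

12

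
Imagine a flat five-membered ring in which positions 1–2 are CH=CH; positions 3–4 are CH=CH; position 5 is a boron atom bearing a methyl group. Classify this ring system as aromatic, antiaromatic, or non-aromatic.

Antiaromatic

Check conjugation: the double-bond atoms are sp², each contributing one p electron; the boron has an empty p orbital — every position has a p orbital, so the cyclic π system is continuous.
Tallying contributions gives 2 × 2 = 4 from the double-bond units + 0 from the B(methyl) atom = 4.
4 = 4(1); a planar, fully conjugated 4n system is antiaromatic.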